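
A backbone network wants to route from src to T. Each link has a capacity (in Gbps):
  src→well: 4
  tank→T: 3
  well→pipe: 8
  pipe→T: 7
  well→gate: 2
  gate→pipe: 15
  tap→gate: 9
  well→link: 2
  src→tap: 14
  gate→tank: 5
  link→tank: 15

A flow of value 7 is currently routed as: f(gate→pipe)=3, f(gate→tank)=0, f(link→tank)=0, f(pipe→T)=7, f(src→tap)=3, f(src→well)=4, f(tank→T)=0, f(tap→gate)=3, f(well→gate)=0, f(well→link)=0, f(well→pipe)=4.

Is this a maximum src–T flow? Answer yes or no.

Residual path src→tap→gate→tank→T has bottleneck 3 > 0.
Pushing 3 along it raises the flow to 10, so the given flow is not maximum.

No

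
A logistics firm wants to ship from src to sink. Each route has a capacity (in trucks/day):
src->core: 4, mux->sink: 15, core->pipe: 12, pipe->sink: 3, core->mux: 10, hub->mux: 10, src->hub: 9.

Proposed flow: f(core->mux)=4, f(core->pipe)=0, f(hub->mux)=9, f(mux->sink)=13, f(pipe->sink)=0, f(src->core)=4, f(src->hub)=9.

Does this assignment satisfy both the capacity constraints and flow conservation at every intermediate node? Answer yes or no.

Every edge has 0 ≤ f(e) ≤ cap(e).
At each intermediate node, inflow equals outflow.

Yes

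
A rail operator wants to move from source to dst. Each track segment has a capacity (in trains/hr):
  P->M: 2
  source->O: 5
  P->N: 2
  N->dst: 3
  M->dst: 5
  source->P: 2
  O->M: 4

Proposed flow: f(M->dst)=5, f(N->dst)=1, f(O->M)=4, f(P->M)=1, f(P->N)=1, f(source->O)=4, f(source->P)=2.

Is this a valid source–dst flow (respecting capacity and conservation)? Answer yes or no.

Every edge has 0 ≤ f(e) ≤ cap(e).
At each intermediate node, inflow equals outflow.

Yes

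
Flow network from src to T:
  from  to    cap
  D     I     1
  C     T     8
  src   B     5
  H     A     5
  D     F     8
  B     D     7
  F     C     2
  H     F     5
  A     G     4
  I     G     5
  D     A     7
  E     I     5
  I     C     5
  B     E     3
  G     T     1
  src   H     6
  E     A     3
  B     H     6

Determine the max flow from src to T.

Augment src->H->F->C->T: bottleneck 2. Total 2.
Augment src->H->A->G->T: bottleneck 1. Total 3.
Augment src->B->E->I->C->T: bottleneck 3. Total 6.
Augment src->B->D->I->C->T: bottleneck 1. Total 7.
No augmenting path remains in the residual graph.

7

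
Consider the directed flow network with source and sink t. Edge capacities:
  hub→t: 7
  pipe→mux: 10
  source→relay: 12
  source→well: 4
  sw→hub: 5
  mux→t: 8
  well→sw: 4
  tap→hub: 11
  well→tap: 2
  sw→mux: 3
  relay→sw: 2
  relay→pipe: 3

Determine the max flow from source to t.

Augment source→well→tap→hub→t: bottleneck 2. Total 2.
Augment source→well→sw→hub→t: bottleneck 2. Total 4.
Augment source→relay→sw→hub→t: bottleneck 2. Total 6.
Augment source→relay→pipe→mux→t: bottleneck 3. Total 9.
No augmenting path remains in the residual graph.

9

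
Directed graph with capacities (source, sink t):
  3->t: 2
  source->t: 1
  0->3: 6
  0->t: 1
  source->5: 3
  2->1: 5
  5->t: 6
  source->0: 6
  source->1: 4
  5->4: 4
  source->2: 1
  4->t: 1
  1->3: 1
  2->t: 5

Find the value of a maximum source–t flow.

8

Augment source->t: bottleneck 1. Total 1.
Augment source->5->t: bottleneck 3. Total 4.
Augment source->2->t: bottleneck 1. Total 5.
Augment source->0->t: bottleneck 1. Total 6.
Augment source->0->3->t: bottleneck 2. Total 8.
No augmenting path remains in the residual graph.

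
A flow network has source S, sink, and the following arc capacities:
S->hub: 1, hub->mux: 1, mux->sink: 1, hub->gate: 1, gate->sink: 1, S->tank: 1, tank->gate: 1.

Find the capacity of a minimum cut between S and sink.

2

Max flow = 2 (via 2 augmenting paths).
In the residual at optimum, the set reachable from S is {S}.
Cut edges: S->hub (cap 1), S->tank (cap 1). Sum = 2.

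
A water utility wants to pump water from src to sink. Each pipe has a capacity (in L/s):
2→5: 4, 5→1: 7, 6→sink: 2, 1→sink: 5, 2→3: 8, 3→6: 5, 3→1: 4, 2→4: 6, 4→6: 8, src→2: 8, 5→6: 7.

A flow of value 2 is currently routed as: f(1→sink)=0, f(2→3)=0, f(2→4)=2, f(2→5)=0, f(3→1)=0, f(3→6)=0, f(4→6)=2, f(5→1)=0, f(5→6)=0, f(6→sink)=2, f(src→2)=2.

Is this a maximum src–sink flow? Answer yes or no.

No

Residual path src→2→5→1→sink has bottleneck 4 > 0.
Pushing 4 along it raises the flow to 6, so the given flow is not maximum.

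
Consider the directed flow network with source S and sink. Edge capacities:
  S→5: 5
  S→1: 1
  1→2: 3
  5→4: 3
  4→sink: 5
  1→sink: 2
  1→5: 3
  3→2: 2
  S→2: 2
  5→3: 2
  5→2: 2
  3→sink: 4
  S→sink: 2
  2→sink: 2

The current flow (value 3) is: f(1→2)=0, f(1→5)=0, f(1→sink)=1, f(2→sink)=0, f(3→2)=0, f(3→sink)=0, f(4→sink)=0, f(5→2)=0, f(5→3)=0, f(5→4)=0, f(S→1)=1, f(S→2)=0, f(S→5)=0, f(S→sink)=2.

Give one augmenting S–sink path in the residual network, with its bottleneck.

S→2→sink, bottleneck 2

Residual along S→2→sink: S→2: 2, 2→sink: 2.
Bottleneck = min = 2.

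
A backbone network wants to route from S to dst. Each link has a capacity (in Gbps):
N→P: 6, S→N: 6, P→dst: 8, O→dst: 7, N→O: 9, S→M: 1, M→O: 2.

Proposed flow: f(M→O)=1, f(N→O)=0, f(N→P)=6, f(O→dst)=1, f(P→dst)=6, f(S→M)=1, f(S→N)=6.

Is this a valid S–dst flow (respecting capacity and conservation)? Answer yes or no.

Every edge has 0 ≤ f(e) ≤ cap(e).
At each intermediate node, inflow equals outflow.

Yes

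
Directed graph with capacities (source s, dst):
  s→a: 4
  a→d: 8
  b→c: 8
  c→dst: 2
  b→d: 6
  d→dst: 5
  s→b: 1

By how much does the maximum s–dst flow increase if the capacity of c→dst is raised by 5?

Original max flow = 5.
Edge c→dst does not cross the min cut (source side {s}), so extra capacity there cannot help.
New max flow = 5. Increase = 0.

0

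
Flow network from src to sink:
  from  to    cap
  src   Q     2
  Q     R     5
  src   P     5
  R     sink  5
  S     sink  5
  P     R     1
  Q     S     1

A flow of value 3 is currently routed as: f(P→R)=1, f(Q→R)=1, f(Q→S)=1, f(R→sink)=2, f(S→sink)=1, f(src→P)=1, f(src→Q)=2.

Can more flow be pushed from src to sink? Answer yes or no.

Residual reachable from src: {P, src}; sink is not reachable.
Saturated cut: src→Q, P→R with total capacity 3 = current flow value. Flow is maximum.

No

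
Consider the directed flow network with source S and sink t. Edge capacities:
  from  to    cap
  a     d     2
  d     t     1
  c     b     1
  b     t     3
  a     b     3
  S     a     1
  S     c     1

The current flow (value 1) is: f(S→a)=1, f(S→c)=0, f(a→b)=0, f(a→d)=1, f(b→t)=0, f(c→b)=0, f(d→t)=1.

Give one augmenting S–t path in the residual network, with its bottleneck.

Residual along S→c→b→t: S→c: 1, c→b: 1, b→t: 3.
Bottleneck = min = 1.

S→c→b→t, bottleneck 1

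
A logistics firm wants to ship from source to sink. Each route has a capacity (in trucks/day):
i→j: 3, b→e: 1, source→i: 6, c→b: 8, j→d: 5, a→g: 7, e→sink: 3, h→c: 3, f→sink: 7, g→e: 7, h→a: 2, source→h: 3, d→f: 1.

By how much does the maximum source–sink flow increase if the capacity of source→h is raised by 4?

0

Original max flow = 4.
Even with extra capacity on source→h, another cut of capacity 4 remains binding.
New max flow = 4. Increase = 0.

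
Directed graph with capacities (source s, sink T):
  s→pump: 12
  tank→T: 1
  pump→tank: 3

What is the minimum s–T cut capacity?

Max flow = 1 (via 1 augmenting path).
In the residual at optimum, the set reachable from s is {pump, s, tank}.
Cut edges: tank→T (cap 1). Sum = 1.

1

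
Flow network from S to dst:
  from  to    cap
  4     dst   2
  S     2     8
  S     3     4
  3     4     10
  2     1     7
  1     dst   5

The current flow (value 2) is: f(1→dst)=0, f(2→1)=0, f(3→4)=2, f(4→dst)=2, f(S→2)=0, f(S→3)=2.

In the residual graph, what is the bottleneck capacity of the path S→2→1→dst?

Residual capacities along the path: S→2: 8, 2→1: 7, 1→dst: 5.
Minimum is 5.

5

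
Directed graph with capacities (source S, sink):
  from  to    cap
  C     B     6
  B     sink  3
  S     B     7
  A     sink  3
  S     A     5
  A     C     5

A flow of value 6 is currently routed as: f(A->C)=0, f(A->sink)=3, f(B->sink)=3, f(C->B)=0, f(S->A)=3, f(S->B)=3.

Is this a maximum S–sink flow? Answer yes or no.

Residual reachable from S: {A, B, C, S}; sink is not reachable.
Saturated cut: A->sink, B->sink with total capacity 6 = current flow value. Flow is maximum.

Yes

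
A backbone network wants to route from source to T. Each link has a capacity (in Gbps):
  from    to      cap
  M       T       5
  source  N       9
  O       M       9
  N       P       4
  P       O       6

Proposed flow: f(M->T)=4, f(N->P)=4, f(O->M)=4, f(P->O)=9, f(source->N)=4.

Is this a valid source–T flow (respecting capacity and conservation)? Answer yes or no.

Capacity violated on P->O: flow 9 > capacity 6.

No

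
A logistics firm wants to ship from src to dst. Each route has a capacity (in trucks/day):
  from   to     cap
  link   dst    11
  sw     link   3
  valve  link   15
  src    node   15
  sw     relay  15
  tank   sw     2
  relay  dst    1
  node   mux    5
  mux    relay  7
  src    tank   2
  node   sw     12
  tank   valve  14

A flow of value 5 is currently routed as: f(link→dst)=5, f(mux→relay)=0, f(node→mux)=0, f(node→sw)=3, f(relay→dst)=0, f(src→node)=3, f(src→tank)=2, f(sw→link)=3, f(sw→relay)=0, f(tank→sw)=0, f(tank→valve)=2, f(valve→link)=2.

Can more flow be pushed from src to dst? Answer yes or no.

Yes

Residual path src→node→sw→relay→dst has bottleneck 1 > 0.
Pushing 1 along it raises the flow to 6, so the given flow is not maximum.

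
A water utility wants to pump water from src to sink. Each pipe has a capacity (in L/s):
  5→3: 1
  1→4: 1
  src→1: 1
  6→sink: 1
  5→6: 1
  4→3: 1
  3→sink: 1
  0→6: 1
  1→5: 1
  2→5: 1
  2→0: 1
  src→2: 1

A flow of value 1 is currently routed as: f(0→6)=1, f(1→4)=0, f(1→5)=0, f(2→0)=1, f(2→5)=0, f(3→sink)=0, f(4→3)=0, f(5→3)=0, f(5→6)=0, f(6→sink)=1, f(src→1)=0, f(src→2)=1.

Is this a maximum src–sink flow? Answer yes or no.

Residual path src→1→5→3→sink has bottleneck 1 > 0.
Pushing 1 along it raises the flow to 2, so the given flow is not maximum.

No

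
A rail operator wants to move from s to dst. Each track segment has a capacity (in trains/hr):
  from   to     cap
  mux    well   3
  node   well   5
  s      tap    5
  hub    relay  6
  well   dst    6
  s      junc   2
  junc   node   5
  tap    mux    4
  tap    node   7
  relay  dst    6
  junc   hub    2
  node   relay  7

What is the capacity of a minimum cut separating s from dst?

7

Max flow = 7 (via 3 augmenting paths).
In the residual at optimum, the set reachable from s is {s}.
Cut edges: s→junc (cap 2), s→tap (cap 5). Sum = 7.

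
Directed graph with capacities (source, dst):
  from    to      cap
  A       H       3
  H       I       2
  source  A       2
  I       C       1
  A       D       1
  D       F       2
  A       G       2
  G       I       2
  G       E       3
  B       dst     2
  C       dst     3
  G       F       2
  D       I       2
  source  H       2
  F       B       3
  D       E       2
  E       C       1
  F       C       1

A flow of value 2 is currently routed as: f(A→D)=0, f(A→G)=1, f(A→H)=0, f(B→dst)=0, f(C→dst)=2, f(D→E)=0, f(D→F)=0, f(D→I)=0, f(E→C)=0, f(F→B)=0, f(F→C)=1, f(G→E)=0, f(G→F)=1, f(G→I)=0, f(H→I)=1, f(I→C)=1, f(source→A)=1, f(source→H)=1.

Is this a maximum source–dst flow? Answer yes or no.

Residual path source→A→G→F→B→dst has bottleneck 1 > 0.
Pushing 1 along it raises the flow to 3, so the given flow is not maximum.

No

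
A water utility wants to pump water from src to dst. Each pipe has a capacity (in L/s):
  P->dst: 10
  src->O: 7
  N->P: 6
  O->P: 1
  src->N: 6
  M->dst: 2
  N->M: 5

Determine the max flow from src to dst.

Augment src->O->P->dst: bottleneck 1. Total 1.
Augment src->N->P->dst: bottleneck 6. Total 7.
No augmenting path remains in the residual graph.

7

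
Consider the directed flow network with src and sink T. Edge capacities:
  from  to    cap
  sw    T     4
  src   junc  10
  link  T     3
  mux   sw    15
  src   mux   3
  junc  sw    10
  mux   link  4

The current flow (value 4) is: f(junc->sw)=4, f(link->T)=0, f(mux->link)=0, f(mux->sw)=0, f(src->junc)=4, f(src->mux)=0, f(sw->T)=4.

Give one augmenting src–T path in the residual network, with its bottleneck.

Residual along src->mux->link->T: src->mux: 3, mux->link: 4, link->T: 3.
Bottleneck = min = 3.

src->mux->link->T, bottleneck 3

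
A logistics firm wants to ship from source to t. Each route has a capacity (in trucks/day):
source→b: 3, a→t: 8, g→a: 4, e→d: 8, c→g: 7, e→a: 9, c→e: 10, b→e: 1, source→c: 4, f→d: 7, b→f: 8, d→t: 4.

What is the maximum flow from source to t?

Augment source→b→f→d→t: bottleneck 3. Total 3.
Augment source→c→e→d→t: bottleneck 1. Total 4.
Augment source→c→e→a→t: bottleneck 3. Total 7.
No augmenting path remains in the residual graph.

7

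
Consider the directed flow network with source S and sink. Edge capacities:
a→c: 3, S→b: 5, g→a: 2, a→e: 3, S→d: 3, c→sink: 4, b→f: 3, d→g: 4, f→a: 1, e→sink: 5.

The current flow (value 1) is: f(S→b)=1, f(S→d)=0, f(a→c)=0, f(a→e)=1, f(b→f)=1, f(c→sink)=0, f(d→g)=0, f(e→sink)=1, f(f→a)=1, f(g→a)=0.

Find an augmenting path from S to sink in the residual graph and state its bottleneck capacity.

Residual along S→d→g→a→e→sink: S→d: 3, d→g: 4, g→a: 2, a→e: 2, e→sink: 4.
Bottleneck = min = 2.

S→d→g→a→e→sink, bottleneck 2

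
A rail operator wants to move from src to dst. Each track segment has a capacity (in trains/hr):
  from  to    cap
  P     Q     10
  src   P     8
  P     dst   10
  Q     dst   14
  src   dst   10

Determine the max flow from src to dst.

Augment src->dst: bottleneck 10. Total 10.
Augment src->P->dst: bottleneck 8. Total 18.
No augmenting path remains in the residual graph.

18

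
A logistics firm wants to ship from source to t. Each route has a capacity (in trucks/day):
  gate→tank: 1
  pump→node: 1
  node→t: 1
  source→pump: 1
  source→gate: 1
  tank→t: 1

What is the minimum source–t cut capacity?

Max flow = 2 (via 2 augmenting paths).
In the residual at optimum, the set reachable from source is {source}.
Cut edges: source→gate (cap 1), source→pump (cap 1). Sum = 2.

2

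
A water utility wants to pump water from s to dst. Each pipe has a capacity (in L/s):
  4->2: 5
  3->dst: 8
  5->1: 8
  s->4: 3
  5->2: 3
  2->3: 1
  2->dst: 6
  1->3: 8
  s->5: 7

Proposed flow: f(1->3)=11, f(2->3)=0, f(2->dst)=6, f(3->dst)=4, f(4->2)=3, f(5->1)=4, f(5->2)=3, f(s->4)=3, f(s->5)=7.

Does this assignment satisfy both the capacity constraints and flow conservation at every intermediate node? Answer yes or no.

No

Capacity violated on 1->3: flow 11 > capacity 8.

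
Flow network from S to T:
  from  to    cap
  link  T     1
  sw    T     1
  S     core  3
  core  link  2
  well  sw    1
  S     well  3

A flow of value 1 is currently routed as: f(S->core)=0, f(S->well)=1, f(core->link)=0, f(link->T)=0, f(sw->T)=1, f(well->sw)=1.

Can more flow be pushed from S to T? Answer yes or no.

Yes

Residual path S->core->link->T has bottleneck 1 > 0.
Pushing 1 along it raises the flow to 2, so the given flow is not maximum.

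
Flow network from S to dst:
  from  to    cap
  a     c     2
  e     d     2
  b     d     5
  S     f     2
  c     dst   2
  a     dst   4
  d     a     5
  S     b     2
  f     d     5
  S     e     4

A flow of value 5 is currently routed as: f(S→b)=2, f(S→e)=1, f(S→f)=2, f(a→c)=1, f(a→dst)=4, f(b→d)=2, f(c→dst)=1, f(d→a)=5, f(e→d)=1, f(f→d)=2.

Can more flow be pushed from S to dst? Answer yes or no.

Residual reachable from S: {S, b, d, e, f}; dst is not reachable.
Saturated cut: d→a with total capacity 5 = current flow value. Flow is maximum.

No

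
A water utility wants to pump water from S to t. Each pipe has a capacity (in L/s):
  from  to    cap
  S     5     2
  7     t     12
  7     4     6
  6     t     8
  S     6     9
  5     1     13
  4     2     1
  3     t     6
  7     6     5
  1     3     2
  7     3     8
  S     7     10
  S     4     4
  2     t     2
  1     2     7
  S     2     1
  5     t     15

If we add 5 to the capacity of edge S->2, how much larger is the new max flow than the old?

0

Original max flow = 22.
Even with extra capacity on S->2, another cut of capacity 22 remains binding.
New max flow = 22. Increase = 0.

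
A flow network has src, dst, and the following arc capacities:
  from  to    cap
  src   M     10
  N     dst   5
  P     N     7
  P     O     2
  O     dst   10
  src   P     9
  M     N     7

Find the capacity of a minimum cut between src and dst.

Max flow = 7 (via 2 augmenting paths).
In the residual at optimum, the set reachable from src is {M, N, P, src}.
Cut edges: P->O (cap 2), N->dst (cap 5). Sum = 7.

7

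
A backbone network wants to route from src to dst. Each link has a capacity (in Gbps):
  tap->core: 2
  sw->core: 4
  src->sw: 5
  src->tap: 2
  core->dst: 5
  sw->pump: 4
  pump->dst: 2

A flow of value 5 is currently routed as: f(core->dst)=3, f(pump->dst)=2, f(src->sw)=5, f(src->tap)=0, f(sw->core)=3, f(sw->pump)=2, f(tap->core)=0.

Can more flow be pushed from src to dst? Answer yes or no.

Yes

Residual path src->tap->core->dst has bottleneck 2 > 0.
Pushing 2 along it raises the flow to 7, so the given flow is not maximum.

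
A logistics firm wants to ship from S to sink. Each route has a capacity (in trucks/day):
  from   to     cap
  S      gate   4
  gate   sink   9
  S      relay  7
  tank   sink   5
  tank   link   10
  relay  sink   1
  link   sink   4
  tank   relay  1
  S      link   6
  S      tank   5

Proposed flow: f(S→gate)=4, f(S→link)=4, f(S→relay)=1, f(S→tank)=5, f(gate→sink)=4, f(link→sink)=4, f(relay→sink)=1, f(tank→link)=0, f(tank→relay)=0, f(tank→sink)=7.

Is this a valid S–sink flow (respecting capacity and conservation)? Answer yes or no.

Capacity violated on tank→sink: flow 7 > capacity 5.

No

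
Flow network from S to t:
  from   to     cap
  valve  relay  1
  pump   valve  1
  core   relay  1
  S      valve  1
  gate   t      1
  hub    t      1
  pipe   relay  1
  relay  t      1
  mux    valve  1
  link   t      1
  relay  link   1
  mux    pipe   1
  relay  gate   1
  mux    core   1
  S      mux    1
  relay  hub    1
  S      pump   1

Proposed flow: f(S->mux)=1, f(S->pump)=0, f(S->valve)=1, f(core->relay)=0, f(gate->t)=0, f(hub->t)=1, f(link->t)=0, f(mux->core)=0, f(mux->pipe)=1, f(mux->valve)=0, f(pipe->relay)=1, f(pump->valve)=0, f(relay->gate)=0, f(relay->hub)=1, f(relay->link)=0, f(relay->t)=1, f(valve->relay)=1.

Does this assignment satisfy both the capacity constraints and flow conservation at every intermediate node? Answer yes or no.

Every edge has 0 ≤ f(e) ≤ cap(e).
At each intermediate node, inflow equals outflow.

Yes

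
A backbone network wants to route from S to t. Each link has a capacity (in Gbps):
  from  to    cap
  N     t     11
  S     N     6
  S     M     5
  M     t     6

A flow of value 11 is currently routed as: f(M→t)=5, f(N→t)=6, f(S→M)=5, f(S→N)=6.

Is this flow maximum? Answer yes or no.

Residual reachable from S: {S}; t is not reachable.
Saturated cut: S→N, S→M with total capacity 11 = current flow value. Flow is maximum.

Yes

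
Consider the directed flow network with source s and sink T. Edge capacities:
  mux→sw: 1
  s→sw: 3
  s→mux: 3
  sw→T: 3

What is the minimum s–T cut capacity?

Max flow = 3 (via 1 augmenting path).
In the residual at optimum, the set reachable from s is {mux, s, sw}.
Cut edges: sw→T (cap 3). Sum = 3.

3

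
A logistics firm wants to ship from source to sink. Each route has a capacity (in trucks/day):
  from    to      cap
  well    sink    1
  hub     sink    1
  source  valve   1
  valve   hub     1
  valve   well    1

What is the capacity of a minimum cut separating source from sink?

1

Max flow = 1 (via 1 augmenting path).
In the residual at optimum, the set reachable from source is {source}.
Cut edges: source→valve (cap 1). Sum = 1.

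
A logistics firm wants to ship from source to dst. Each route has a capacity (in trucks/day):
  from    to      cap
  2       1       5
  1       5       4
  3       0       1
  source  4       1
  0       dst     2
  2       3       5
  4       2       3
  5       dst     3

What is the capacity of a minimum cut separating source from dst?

1

Max flow = 1 (via 1 augmenting path).
In the residual at optimum, the set reachable from source is {source}.
Cut edges: source->4 (cap 1). Sum = 1.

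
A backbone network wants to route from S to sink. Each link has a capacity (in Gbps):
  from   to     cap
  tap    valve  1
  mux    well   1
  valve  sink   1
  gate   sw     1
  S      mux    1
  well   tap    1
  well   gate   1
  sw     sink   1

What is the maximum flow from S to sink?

1

Augment S→mux→well→tap→valve→sink: bottleneck 1. Total 1.
No augmenting path remains in the residual graph.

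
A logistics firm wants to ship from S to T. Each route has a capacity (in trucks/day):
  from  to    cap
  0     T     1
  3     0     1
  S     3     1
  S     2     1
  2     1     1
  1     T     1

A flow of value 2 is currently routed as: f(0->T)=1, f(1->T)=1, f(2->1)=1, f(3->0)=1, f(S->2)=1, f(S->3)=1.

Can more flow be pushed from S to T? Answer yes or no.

Residual reachable from S: {S}; T is not reachable.
Saturated cut: S->3, S->2 with total capacity 2 = current flow value. Flow is maximum.

No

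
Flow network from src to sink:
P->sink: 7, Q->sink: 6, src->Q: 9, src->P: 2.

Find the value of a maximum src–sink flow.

Augment src->P->sink: bottleneck 2. Total 2.
Augment src->Q->sink: bottleneck 6. Total 8.
No augmenting path remains in the residual graph.

8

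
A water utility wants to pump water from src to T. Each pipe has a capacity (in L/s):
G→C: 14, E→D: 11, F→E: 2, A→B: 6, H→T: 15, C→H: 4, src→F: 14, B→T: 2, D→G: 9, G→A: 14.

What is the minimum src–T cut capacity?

2

Max flow = 2 (via 1 augmenting path).
In the residual at optimum, the set reachable from src is {F, src}.
Cut edges: F→E (cap 2). Sum = 2.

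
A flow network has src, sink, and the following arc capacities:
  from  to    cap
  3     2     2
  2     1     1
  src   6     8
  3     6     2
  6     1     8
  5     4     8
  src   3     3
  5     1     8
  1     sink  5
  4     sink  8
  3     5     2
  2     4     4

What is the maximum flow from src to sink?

Augment src->6->1->sink: bottleneck 5. Total 5.
Augment src->3->5->4->sink: bottleneck 2. Total 7.
Augment src->3->2->4->sink: bottleneck 1. Total 8.
No augmenting path remains in the residual graph.

8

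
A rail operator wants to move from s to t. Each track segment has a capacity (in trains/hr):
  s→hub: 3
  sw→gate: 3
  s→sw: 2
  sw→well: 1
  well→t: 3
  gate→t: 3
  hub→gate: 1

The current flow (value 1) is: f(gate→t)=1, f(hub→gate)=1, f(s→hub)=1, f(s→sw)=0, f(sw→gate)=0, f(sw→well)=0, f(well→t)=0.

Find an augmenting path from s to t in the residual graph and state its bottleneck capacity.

s→sw→gate→t, bottleneck 2

Residual along s→sw→gate→t: s→sw: 2, sw→gate: 3, gate→t: 2.
Bottleneck = min = 2.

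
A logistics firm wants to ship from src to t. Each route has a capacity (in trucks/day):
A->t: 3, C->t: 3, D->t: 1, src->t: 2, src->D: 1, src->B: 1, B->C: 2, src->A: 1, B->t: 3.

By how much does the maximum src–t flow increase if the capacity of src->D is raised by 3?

Original max flow = 5.
Even with extra capacity on src->D, another cut of capacity 5 remains binding.
New max flow = 5. Increase = 0.

0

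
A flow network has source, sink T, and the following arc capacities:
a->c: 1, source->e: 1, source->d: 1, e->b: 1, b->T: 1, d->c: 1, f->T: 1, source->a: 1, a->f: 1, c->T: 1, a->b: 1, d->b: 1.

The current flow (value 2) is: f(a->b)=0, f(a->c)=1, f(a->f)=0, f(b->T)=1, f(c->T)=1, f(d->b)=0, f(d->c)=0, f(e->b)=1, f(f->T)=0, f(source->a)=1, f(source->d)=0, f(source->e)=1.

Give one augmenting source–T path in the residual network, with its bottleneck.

source->d->c->a->f->T, bottleneck 1

Residual along source->d->c->a->f->T: source->d: 1, d->c: 1, c->a: 1 (reverse), a->f: 1, f->T: 1.
Bottleneck = min = 1.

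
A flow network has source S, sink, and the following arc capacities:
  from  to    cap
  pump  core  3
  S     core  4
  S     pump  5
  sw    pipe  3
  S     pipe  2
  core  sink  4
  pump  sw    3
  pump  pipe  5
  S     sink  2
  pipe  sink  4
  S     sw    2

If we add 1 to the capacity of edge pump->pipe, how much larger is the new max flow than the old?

0

Original max flow = 10.
Edge pump->pipe does not cross the min cut (source side {S, core, pipe, pump, sw}), so extra capacity there cannot help.
New max flow = 10. Increase = 0.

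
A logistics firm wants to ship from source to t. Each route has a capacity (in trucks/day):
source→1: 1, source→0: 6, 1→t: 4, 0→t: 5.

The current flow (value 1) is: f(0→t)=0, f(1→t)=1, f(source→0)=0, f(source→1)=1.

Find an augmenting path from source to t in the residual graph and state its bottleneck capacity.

Residual along source→0→t: source→0: 6, 0→t: 5.
Bottleneck = min = 5.

source→0→t, bottleneck 5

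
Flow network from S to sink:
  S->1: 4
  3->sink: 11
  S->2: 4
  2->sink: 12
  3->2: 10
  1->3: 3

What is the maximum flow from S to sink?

Augment S->2->sink: bottleneck 4. Total 4.
Augment S->1->3->sink: bottleneck 3. Total 7.
No augmenting path remains in the residual graph.

7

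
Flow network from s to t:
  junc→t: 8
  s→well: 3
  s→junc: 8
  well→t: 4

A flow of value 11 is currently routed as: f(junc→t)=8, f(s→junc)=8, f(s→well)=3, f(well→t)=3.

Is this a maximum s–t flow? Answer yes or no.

Yes

Residual reachable from s: {s}; t is not reachable.
Saturated cut: s→well, s→junc with total capacity 11 = current flow value. Flow is maximum.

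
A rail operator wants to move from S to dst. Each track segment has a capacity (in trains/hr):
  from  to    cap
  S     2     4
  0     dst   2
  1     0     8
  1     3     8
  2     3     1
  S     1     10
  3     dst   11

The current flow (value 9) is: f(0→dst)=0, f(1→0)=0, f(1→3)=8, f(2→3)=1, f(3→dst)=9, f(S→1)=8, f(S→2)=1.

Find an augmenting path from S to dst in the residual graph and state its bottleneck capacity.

S→1→0→dst, bottleneck 2

Residual along S→1→0→dst: S→1: 2, 1→0: 8, 0→dst: 2.
Bottleneck = min = 2.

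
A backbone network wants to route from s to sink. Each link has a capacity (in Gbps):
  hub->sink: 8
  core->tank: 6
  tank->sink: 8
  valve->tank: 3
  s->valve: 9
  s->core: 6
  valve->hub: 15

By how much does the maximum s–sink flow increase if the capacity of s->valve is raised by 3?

1

Original max flow = 15.
After raising cap(s->valve), augmenting paths through that edge carry 1 more unit.
New max flow = 16. Increase = 1.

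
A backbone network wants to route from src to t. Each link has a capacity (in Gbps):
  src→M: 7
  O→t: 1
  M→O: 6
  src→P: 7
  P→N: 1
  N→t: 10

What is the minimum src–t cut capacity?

2

Max flow = 2 (via 2 augmenting paths).
In the residual at optimum, the set reachable from src is {M, O, P, src}.
Cut edges: P→N (cap 1), O→t (cap 1). Sum = 2.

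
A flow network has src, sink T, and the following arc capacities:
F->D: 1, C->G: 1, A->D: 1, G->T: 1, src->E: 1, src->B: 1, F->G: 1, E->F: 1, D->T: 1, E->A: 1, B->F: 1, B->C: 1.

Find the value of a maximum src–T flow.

2

Augment src->E->A->D->T: bottleneck 1. Total 1.
Augment src->B->F->G->T: bottleneck 1. Total 2.
No augmenting path remains in the residual graph.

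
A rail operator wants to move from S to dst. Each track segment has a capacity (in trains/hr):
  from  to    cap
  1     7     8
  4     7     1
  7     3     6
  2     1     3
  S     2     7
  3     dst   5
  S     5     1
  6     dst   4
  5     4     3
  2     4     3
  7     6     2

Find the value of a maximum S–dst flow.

Augment S->5->4->7->3->dst: bottleneck 1. Total 1.
Augment S->2->1->7->3->dst: bottleneck 3. Total 4.
No augmenting path remains in the residual graph.

4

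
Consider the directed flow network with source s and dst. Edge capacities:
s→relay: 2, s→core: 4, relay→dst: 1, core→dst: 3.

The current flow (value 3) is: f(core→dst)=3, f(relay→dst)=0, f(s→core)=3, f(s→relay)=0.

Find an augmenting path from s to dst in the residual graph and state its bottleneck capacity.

s→relay→dst, bottleneck 1

Residual along s→relay→dst: s→relay: 2, relay→dst: 1.
Bottleneck = min = 1.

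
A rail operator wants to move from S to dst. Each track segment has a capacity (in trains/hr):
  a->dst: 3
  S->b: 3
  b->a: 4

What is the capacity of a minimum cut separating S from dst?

Max flow = 3 (via 1 augmenting path).
In the residual at optimum, the set reachable from S is {S}.
Cut edges: S->b (cap 3). Sum = 3.

3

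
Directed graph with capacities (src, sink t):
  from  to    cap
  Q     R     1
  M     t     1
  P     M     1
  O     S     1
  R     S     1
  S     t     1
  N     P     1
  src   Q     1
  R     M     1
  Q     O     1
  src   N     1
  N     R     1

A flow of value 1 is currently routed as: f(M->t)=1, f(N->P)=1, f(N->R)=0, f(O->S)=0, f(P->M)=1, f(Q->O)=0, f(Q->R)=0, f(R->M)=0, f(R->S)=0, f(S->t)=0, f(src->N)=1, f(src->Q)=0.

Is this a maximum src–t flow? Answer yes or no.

No

Residual path src->Q->R->S->t has bottleneck 1 > 0.
Pushing 1 along it raises the flow to 2, so the given flow is not maximum.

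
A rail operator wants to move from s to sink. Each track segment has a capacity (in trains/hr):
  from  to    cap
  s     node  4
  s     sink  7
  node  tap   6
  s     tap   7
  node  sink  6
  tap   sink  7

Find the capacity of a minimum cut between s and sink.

18

Max flow = 18 (via 3 augmenting paths).
In the residual at optimum, the set reachable from s is {s}.
Cut edges: s→node (cap 4), s→tap (cap 7), s→sink (cap 7). Sum = 18.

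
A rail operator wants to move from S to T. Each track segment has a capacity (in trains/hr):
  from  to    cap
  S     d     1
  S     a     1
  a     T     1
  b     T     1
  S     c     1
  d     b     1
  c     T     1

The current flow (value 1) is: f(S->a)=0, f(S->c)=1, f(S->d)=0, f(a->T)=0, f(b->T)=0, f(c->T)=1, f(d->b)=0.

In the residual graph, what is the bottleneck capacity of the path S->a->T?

1

Residual capacities along the path: S->a: 1, a->T: 1.
Minimum is 1.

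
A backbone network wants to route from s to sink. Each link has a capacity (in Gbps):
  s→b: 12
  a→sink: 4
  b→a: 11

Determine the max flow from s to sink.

4

Augment s→b→a→sink: bottleneck 4. Total 4.
No augmenting path remains in the residual graph.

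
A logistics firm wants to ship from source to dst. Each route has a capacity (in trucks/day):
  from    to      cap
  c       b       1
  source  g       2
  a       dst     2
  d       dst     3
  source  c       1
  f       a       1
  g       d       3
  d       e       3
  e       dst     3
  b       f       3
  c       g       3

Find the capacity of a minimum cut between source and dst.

Max flow = 3 (via 2 augmenting paths).
In the residual at optimum, the set reachable from source is {source}.
Cut edges: source→c (cap 1), source→g (cap 2). Sum = 3.

3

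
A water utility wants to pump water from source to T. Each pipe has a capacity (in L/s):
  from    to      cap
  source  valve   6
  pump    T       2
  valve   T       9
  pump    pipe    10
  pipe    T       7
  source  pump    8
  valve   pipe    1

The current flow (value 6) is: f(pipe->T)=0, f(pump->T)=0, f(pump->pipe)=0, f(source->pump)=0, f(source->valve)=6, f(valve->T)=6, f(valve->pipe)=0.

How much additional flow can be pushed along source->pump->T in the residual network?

Residual capacities along the path: source->pump: 8, pump->T: 2.
Minimum is 2.

2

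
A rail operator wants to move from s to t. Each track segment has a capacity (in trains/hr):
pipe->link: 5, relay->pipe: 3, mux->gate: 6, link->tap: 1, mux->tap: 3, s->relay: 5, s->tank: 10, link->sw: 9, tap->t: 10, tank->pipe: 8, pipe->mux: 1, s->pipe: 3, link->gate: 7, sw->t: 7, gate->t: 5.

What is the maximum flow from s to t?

6

Augment s->pipe->mux->gate->t: bottleneck 1. Total 1.
Augment s->pipe->link->gate->t: bottleneck 2. Total 3.
Augment s->relay->pipe->link->gate->t: bottleneck 2. Total 5.
Augment s->relay->pipe->link->tap->t: bottleneck 1. Total 6.
No augmenting path remains in the residual graph.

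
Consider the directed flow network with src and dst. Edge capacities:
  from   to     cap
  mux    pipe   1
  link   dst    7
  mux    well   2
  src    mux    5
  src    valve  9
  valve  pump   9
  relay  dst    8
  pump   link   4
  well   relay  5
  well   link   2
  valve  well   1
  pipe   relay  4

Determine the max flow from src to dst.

8

Augment src->valve->pump->link->dst: bottleneck 4. Total 4.
Augment src->valve->well->link->dst: bottleneck 1. Total 5.
Augment src->mux->well->link->dst: bottleneck 1. Total 6.
Augment src->mux->well->relay->dst: bottleneck 1. Total 7.
Augment src->mux->pipe->relay->dst: bottleneck 1. Total 8.
No augmenting path remains in the residual graph.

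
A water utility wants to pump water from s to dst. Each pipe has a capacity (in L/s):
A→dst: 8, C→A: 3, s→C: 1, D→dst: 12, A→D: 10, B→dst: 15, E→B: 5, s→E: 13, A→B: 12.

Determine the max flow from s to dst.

Augment s→C→A→dst: bottleneck 1. Total 1.
Augment s→E→B→dst: bottleneck 5. Total 6.
No augmenting path remains in the residual graph.

6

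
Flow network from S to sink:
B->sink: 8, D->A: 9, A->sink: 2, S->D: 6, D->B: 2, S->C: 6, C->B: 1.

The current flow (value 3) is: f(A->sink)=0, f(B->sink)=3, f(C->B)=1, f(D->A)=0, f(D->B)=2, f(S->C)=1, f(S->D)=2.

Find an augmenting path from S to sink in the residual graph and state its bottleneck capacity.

Residual along S->D->A->sink: S->D: 4, D->A: 9, A->sink: 2.
Bottleneck = min = 2.

S->D->A->sink, bottleneck 2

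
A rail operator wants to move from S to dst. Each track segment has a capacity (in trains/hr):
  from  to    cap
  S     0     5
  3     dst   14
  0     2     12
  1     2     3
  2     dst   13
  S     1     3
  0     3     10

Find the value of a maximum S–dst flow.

8

Augment S->0->3->dst: bottleneck 5. Total 5.
Augment S->1->2->dst: bottleneck 3. Total 8.
No augmenting path remains in the residual graph.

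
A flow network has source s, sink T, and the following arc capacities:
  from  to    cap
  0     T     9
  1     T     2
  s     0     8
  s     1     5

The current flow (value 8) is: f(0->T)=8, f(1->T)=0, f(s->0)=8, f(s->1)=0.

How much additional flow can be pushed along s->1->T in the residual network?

2

Residual capacities along the path: s->1: 5, 1->T: 2.
Minimum is 2.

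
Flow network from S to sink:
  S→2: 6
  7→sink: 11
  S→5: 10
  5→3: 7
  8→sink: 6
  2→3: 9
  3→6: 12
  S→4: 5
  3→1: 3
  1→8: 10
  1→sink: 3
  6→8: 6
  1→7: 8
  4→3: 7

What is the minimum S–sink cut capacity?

Max flow = 9 (via 3 augmenting paths).
In the residual at optimum, the set reachable from S is {2, 3, 4, 5, 6, S}.
Cut edges: 3→1 (cap 3), 6→8 (cap 6). Sum = 9.

9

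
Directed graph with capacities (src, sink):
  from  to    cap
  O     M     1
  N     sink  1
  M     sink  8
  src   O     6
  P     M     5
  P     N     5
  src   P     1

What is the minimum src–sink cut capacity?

2

Max flow = 2 (via 2 augmenting paths).
In the residual at optimum, the set reachable from src is {O, src}.
Cut edges: src→P (cap 1), O→M (cap 1). Sum = 2.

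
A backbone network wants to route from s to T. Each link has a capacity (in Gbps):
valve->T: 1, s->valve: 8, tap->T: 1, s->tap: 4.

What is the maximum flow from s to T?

2

Augment s->tap->T: bottleneck 1. Total 1.
Augment s->valve->T: bottleneck 1. Total 2.
No augmenting path remains in the residual graph.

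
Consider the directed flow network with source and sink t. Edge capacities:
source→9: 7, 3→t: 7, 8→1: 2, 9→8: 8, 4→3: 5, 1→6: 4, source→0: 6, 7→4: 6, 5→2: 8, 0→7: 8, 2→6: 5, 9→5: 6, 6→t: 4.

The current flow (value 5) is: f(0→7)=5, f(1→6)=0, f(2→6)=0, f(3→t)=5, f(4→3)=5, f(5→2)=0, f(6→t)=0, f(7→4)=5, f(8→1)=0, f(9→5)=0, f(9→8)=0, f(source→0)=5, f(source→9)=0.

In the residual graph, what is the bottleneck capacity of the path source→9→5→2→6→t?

Residual capacities along the path: source→9: 7, 9→5: 6, 5→2: 8, 2→6: 5, 6→t: 4.
Minimum is 4.

4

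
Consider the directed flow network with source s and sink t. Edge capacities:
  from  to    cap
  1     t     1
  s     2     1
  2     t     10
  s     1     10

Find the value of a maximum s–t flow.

2

Augment s→1→t: bottleneck 1. Total 1.
Augment s→2→t: bottleneck 1. Total 2.
No augmenting path remains in the residual graph.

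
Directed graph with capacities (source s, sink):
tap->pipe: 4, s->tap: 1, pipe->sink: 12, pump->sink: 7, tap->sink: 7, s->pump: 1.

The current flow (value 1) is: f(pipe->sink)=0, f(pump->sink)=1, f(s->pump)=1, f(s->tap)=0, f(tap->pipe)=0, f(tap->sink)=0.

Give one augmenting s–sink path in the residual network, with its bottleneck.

s->tap->sink, bottleneck 1

Residual along s->tap->sink: s->tap: 1, tap->sink: 7.
Bottleneck = min = 1.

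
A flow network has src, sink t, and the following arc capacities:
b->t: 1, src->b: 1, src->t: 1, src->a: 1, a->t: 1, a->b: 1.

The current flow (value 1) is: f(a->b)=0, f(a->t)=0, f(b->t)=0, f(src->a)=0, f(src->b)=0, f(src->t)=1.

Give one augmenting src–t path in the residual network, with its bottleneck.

Residual along src->a->t: src->a: 1, a->t: 1.
Bottleneck = min = 1.

src->a->t, bottleneck 1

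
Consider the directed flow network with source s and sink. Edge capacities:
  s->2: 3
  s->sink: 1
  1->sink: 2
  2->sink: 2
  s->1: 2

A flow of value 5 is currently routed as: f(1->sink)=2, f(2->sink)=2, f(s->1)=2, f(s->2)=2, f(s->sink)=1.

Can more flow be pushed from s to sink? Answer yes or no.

No

Residual reachable from s: {2, s}; sink is not reachable.
Saturated cut: s->1, s->sink, 2->sink with total capacity 5 = current flow value. Flow is maximum.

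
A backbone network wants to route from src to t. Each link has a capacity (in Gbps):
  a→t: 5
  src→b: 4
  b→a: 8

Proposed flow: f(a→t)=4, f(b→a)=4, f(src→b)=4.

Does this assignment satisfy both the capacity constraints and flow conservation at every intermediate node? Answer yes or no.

Yes

Every edge has 0 ≤ f(e) ≤ cap(e).
At each intermediate node, inflow equals outflow.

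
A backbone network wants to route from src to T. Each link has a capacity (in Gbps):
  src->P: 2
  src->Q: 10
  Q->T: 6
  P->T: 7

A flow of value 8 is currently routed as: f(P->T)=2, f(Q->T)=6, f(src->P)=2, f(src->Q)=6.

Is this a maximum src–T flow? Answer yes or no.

Residual reachable from src: {Q, src}; T is not reachable.
Saturated cut: src->P, Q->T with total capacity 8 = current flow value. Flow is maximum.

Yes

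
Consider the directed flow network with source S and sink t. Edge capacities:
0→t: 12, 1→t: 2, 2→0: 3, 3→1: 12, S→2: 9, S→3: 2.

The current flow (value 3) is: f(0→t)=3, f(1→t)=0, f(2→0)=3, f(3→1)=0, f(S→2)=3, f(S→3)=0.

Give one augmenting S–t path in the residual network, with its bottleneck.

Residual along S→3→1→t: S→3: 2, 3→1: 12, 1→t: 2.
Bottleneck = min = 2.

S→3→1→t, bottleneck 2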